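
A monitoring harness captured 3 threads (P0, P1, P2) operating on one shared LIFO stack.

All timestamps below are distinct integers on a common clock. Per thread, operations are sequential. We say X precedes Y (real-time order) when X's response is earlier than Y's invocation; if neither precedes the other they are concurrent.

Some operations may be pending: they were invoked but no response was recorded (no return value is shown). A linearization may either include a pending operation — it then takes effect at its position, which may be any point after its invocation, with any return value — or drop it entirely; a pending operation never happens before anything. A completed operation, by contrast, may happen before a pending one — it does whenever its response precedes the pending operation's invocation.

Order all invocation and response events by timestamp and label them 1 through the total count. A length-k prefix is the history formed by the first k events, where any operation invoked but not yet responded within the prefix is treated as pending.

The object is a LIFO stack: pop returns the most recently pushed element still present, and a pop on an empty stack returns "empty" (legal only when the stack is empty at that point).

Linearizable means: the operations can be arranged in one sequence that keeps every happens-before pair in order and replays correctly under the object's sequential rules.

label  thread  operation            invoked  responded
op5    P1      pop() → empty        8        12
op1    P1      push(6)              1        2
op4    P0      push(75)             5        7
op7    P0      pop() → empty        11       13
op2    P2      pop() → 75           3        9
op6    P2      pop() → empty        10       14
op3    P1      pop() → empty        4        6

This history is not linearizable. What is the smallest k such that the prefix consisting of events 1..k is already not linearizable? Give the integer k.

9

events 1..8 are linearizable; a witness order is op1, op2, op3, op4:
1. op1 push(6), leaving stack <6>
2. op2 pop() (pending, included), leaving stack <>
3. op3 pop() → empty, leaving stack <>
4. op4 push(75), leaving stack <75>
include event 9 — op2 responding at 9 — and every candidate order breaks
include/drop combinations of the 1 pending operation (op5) were all tried; none helps
for example op1, op2, op3, op4 (pending dropped) fails at step 2: op2 pop() → 75 is not legal there
for example op1, op2, op4, op3 (pending dropped) fails at step 2: op2 pop() → 75 is not legal there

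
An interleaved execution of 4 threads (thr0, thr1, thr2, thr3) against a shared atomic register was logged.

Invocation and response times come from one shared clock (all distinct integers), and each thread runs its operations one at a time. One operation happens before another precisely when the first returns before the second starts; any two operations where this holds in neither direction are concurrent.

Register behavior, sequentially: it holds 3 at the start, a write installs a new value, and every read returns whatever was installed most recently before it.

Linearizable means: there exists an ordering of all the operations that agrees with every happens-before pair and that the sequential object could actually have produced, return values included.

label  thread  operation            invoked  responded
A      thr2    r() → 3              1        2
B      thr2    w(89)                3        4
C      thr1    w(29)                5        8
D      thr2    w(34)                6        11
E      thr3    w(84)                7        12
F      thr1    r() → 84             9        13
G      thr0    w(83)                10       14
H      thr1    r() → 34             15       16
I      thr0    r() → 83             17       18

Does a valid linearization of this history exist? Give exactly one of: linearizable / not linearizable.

not linearizable

events 1..17 are fine; event 18 — the response of I at time 18 — makes the prefix non-linearizable
9 completed operations, 40 real-time-consistent orders — every atomic register replay fails
e.g. A, B, C, D, E, F, G, H, I: illegal at step 8, since H r() → 34 cannot apply there
e.g. A, B, C, D, E, G, F, H, I: illegal at step 7, since F r() → 84 cannot apply there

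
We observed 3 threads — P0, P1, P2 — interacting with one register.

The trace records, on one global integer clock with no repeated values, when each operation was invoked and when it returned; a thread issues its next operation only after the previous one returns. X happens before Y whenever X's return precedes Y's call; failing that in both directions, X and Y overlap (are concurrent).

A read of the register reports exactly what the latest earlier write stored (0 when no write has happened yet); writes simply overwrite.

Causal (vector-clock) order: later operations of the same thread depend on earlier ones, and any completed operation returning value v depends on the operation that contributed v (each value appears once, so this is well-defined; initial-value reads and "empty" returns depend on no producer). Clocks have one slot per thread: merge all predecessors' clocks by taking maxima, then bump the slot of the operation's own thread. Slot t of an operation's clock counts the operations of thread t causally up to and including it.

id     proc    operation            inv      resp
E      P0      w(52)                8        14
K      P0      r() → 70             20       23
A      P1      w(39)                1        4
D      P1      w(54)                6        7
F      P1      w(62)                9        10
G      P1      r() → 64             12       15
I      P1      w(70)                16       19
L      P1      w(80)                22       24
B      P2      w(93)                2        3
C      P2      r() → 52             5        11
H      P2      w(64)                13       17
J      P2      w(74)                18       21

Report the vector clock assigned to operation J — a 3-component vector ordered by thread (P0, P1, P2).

(1, 0, 4)

VC(B, invoked at 2): no causal predecessors; +1 on P2 → (0, 0, 1)
VC(A, invoked at 1): no causal predecessors; +1 on P1 → (0, 1, 0)
VC(E, invoked at 8): no causal predecessors; +1 on P0 → (1, 0, 0)
from VC(A)=(0, 1, 0), D (invoked 6) maxes components and bumps P1 → (0, 2, 0)
from VC(D)=(0, 2, 0), F (invoked 9) maxes components and bumps P1 → (0, 3, 0)
from VC(B)=(0, 0, 1), VC(E)=(1, 0, 0), C (invoked 5) maxes components and bumps P2 → (1, 0, 2)
from VC(C)=(1, 0, 2), H (invoked 13) maxes components and bumps P2 → (1, 0, 3)
from VC(H)=(1, 0, 3), J (invoked 18) maxes components and bumps P2 → (1, 0, 4)
from VC(F)=(0, 3, 0), VC(H)=(1, 0, 3), G (invoked 12) maxes components and bumps P1 → (1, 4, 3)
from VC(G)=(1, 4, 3), I (invoked 16) maxes components and bumps P1 → (1, 5, 3)
from VC(I)=(1, 5, 3), L (invoked 22) maxes components and bumps P1 → (1, 6, 3)
from VC(E)=(1, 0, 0), VC(I)=(1, 5, 3), K (invoked 20) maxes components and bumps P0 → (2, 5, 3)
target: VC(J) = (1, 0, 4)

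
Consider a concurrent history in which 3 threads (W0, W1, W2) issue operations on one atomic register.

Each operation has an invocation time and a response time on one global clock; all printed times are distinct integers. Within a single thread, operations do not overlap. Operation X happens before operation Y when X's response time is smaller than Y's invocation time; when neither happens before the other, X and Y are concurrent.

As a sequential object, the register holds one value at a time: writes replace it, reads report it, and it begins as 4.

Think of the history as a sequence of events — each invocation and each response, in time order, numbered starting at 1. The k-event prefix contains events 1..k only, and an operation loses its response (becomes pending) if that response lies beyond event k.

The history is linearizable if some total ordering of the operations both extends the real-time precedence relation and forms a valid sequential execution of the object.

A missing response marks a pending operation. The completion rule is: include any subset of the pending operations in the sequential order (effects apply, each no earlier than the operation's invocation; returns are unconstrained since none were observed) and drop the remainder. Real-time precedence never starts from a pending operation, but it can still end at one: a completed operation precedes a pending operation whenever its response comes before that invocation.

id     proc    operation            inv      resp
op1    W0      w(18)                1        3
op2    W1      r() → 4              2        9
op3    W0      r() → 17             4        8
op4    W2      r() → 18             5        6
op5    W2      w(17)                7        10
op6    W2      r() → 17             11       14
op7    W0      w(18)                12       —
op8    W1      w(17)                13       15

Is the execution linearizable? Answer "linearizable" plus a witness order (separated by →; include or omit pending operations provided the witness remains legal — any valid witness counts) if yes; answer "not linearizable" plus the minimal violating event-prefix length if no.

1. op2 r() → 4, leaving value 4
2. op1 w(18), leaving value 18
3. op4 r() → 18, leaving value 18
4. op5 w(17), leaving value 17
5. op3 r() → 17, leaving value 17
6. op6 r() → 17, leaving value 17
7. op7 w(18) (pending, included), leaving value 18
8. op8 w(17), leaving value 17

linearizable — witness: op2 → op1 → op4 → op5 → op3 → op6 → op7 → op8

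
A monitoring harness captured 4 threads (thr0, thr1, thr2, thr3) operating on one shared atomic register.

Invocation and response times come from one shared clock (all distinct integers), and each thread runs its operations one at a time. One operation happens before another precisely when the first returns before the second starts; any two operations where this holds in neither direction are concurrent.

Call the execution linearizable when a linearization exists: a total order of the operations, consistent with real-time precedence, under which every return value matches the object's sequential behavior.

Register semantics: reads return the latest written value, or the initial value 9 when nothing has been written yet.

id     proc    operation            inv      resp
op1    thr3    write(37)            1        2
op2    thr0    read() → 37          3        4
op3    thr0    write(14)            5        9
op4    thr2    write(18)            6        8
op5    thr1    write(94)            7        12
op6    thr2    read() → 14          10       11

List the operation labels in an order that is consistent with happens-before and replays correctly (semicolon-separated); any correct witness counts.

op1; op2; op4; op3; op6; op5

step 1: op1 write(37) — value 37
step 2: op2 read() → 37 — value 37
step 3: op4 write(18) — value 18
step 4: op3 write(14) — value 14
step 5: op6 read() → 14 — value 14
step 6: op5 write(94) — value 94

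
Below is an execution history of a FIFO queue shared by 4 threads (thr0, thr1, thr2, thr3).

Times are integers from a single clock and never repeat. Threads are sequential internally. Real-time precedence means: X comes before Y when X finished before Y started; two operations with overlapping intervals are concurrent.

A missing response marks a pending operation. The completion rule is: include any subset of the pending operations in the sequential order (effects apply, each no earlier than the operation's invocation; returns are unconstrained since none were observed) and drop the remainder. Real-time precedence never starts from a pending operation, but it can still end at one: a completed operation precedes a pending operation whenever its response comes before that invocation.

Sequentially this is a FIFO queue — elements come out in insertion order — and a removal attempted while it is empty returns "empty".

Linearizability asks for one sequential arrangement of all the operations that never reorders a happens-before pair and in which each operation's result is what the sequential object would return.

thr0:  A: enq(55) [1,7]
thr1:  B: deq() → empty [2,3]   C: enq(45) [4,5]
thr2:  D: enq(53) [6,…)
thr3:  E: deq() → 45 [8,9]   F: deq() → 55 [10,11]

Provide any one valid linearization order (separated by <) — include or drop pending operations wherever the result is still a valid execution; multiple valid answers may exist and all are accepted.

step 1: B deq() → empty — queue <>
step 2: C enq(45) — queue <45>
step 3: A enq(55) — queue <45,55>
step 4: D enq(53) (pending, included) — queue <45,55,53>
step 5: E deq() → 45 — queue <55,53>
step 6: F deq() → 55 — queue <53>

B < C < A < D < E < F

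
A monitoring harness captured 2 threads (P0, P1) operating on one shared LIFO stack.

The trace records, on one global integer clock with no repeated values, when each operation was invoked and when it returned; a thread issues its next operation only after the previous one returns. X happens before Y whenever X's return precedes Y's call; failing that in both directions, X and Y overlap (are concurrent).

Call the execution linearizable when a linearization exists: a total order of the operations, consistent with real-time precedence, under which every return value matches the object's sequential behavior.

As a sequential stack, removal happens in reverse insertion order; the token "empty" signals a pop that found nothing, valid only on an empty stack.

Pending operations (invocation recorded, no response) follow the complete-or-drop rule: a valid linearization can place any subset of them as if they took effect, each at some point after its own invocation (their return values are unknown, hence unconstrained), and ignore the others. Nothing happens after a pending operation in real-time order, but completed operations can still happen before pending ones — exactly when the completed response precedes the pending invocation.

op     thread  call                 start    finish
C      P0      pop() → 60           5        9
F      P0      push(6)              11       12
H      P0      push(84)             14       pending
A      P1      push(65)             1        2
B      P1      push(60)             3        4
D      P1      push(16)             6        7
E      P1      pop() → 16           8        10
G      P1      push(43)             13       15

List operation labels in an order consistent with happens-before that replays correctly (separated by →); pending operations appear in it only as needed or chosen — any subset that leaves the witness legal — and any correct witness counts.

A → B → C → D → E → F → G

1. A push(65), leaving stack <65>
2. B push(60), leaving stack <65,60>
3. C pop() → 60, leaving stack <65>
4. D push(16), leaving stack <65,16>
5. E pop() → 16, leaving stack <65>
6. F push(6), leaving stack <65,6>
7. G push(43), leaving stack <65,6,43>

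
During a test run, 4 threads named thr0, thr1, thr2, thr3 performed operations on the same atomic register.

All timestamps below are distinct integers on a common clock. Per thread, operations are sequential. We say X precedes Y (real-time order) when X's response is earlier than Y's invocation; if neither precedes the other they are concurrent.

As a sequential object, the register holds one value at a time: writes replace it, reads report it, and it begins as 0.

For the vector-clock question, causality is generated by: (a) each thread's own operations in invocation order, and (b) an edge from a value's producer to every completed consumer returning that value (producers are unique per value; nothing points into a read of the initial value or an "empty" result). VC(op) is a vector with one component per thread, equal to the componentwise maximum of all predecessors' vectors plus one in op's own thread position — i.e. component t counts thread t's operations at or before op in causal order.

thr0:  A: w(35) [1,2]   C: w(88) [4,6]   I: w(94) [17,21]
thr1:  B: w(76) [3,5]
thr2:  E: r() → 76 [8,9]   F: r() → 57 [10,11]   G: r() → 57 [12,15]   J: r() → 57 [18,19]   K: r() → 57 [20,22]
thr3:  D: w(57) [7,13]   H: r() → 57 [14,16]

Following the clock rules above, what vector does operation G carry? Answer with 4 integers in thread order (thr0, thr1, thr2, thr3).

invoked at 7, D has no predecessors; its own thr3 bump gives (0, 0, 0, 1)
invoked at 3, B has no predecessors; its own thr1 bump gives (0, 1, 0, 0)
invoked at 1, A has no predecessors; its own thr0 bump gives (1, 0, 0, 0)
from VC(D)=(0, 0, 0, 1), H (invoked 14) maxes components and bumps thr3 → (0, 0, 0, 2)
from VC(B)=(0, 1, 0, 0), E (invoked 8) maxes components and bumps thr2 → (0, 1, 1, 0)
from VC(A)=(1, 0, 0, 0), C (invoked 4) maxes components and bumps thr0 → (2, 0, 0, 0)
from VC(C)=(2, 0, 0, 0), I (invoked 17) maxes components and bumps thr0 → (3, 0, 0, 0)
from VC(D)=(0, 0, 0, 1), VC(E)=(0, 1, 1, 0), F (invoked 10) maxes components and bumps thr2 → (0, 1, 2, 1)
from VC(D)=(0, 0, 0, 1), VC(F)=(0, 1, 2, 1), G (invoked 12) maxes components and bumps thr2 → (0, 1, 3, 1)
from VC(D)=(0, 0, 0, 1), VC(G)=(0, 1, 3, 1), J (invoked 18) maxes components and bumps thr2 → (0, 1, 4, 1)
from VC(D)=(0, 0, 0, 1), VC(J)=(0, 1, 4, 1), K (invoked 20) maxes components and bumps thr2 → (0, 1, 5, 1)
target: VC(G) = (0, 1, 3, 1)

(0, 1, 3, 1)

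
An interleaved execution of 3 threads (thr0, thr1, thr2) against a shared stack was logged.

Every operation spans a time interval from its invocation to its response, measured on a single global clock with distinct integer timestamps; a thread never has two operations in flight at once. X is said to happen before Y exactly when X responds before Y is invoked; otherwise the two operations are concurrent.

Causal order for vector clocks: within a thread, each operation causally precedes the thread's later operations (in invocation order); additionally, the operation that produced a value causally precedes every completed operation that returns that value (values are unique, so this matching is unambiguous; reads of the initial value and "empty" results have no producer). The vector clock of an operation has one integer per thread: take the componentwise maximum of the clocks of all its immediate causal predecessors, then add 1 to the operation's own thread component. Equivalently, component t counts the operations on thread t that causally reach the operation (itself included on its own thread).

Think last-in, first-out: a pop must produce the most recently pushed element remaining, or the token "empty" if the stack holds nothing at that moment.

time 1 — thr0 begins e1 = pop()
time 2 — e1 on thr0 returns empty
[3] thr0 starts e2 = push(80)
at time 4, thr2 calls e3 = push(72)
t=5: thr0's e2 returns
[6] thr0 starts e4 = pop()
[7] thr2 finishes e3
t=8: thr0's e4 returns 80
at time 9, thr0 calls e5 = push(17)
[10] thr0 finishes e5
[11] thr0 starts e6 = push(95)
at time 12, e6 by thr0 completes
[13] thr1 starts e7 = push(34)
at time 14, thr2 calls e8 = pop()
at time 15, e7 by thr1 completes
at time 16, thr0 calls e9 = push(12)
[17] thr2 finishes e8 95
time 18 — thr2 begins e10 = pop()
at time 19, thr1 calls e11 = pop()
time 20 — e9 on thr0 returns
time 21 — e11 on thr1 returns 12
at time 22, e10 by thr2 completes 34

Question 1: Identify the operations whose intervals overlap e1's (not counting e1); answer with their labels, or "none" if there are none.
none

concurrent with e1 ([1,2]): every op whose interval crosses 1..2
e2 [3,5]: after
e3 [4,7]: after
e4 [6,8]: after
e5 [9,10]: after
e6 [11,12]: after
e7 [13,15]: after
e8 [14,17]: after
e9 [16,20]: after
e10 [18,22]: after
e11 [19,21]: after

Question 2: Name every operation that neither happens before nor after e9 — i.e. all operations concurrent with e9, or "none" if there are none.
e10, e11, e8

e9 spans [16,20]; an op avoiding the whole window 16..20 is ordered, any other is concurrent
e1 [1,2]: before
e2 [3,5]: before
e3 [4,7]: before
e4 [6,8]: before
e5 [9,10]: before
e6 [11,12]: before
e7 [13,15]: before
e8 [14,17]: concurrent
e10 [18,22]: concurrent
e11 [19,21]: concurrent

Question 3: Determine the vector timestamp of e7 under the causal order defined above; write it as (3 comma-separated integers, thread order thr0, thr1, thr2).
(0, 1, 0)

root op e3, invoked 4: fresh clock plus thr2's own tick → (0, 0, 1)
root op e7, invoked 13: fresh clock plus thr1's own tick → (0, 1, 0)
root op e1, invoked 1: fresh clock plus thr0's own tick → (1, 0, 0)
e2, invoked 3, takes VC(e1)=(1, 0, 0) under max, adds 1 for thr0 → (2, 0, 0)
e4, invoked 6, takes VC(e2)=(2, 0, 0) under max, adds 1 for thr0 → (3, 0, 0)
e5, invoked 9, takes VC(e4)=(3, 0, 0) under max, adds 1 for thr0 → (4, 0, 0)
e6, invoked 11, takes VC(e5)=(4, 0, 0) under max, adds 1 for thr0 → (5, 0, 0)
e9, invoked 16, takes VC(e6)=(5, 0, 0) under max, adds 1 for thr0 → (6, 0, 0)
e8, invoked 14, takes VC(e3)=(0, 0, 1), VC(e6)=(5, 0, 0) under max, adds 1 for thr2 → (5, 0, 2)
e11, invoked 19, takes VC(e7)=(0, 1, 0), VC(e9)=(6, 0, 0) under max, adds 1 for thr1 → (6, 2, 0)
e10, invoked 18, takes VC(e7)=(0, 1, 0), VC(e8)=(5, 0, 2) under max, adds 1 for thr2 → (5, 1, 3)
target: VC(e7) = (0, 1, 0)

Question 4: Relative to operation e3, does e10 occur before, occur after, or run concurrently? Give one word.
after

e10 spans [18,22], e3 spans [4,7]
resp(e3)=7 < inv(e10)=18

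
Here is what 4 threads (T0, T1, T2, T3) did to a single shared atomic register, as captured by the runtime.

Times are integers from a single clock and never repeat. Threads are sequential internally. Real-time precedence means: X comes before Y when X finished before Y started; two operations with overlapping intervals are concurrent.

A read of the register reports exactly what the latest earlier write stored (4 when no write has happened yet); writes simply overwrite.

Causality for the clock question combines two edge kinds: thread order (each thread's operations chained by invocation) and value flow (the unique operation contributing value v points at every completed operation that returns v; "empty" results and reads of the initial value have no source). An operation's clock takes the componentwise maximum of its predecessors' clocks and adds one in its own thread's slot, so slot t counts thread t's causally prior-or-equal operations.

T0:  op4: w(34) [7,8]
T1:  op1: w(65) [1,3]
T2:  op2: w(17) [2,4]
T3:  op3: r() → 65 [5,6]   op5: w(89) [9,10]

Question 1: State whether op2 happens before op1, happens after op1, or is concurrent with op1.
concurrent

op2 spans [2,4], op1 spans [1,3]
the intervals overlap in both directions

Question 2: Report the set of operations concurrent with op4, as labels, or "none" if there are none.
none

overlap test against op4 [7,8]: concurrent iff the interval meets 7..8
op1 [1,3]: before
op2 [2,4]: before
op3 [5,6]: before
op5 [9,10]: after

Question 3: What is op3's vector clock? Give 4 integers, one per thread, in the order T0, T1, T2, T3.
(0, 1, 0, 1)

op2, invoked 2, has no incoming edges; only T2's bump applies → (0, 0, 1, 0)
op1, invoked 1, has no incoming edges; only T1's bump applies → (0, 1, 0, 0)
op4, invoked 7, has no incoming edges; only T0's bump applies → (1, 0, 0, 0)
from VC(op1)=(0, 1, 0, 0), op3 (invoked 5) maxes components and bumps T3 → (0, 1, 0, 1)
from VC(op3)=(0, 1, 0, 1), op5 (invoked 9) maxes components and bumps T3 → (0, 1, 0, 2)
target: VC(op3) = (0, 1, 0, 1)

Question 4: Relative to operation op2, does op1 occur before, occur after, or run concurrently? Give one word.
concurrent

op1 spans [1,3], op2 spans [2,4]
the intervals overlap in both directions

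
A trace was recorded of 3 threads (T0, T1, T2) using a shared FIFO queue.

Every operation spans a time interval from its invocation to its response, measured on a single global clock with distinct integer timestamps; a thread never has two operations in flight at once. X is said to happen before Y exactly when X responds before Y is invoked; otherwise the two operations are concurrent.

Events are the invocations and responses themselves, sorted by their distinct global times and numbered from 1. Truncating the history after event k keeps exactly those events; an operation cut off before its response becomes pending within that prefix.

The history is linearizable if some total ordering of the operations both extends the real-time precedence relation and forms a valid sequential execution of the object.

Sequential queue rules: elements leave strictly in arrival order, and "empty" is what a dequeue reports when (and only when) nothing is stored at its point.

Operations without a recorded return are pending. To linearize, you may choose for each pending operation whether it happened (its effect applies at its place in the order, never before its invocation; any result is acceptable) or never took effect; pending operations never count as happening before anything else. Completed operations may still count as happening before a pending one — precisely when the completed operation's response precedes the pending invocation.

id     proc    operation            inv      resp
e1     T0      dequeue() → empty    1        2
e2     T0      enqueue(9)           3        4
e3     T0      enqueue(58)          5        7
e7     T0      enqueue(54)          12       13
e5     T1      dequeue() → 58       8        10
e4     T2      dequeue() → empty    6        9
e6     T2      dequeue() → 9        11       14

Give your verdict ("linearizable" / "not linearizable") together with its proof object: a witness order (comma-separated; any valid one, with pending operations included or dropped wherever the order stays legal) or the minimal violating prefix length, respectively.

not linearizable — minimal violating prefix: 9 events

events 1..8 are fine; event 9 — the response of e4 at time 9 — makes the prefix non-linearizable
all 2 real-time-respecting orders fail — 4 completed FIFO queue operations, no legal replay
no completion choice of the 1 pending operation (e5) rescues it — every subset was tried
sample order e1, e2, e3, e4 (pending dropped) stalls at step 4 — e4 dequeue() → empty has no legal effect
sample order e1, e2, e4, e3 (pending dropped) stalls at step 3 — e4 dequeue() → empty has no legal effect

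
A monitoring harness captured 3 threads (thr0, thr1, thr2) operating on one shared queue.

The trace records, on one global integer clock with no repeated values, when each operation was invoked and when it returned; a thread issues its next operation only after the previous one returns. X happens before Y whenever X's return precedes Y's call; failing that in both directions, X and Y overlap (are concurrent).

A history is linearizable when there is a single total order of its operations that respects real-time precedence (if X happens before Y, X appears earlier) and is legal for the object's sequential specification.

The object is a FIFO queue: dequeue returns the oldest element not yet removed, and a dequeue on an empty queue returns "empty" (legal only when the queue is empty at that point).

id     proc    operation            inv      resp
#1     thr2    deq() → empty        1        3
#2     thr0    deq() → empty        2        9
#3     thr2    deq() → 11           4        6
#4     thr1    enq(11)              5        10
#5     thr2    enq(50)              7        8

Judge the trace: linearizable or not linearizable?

linearizable

one valid linearization: #1, #2, #4, #3, #5
step 1: #1 deq() → empty — queue <>
step 2: #2 deq() → empty — queue <>
step 3: #4 enq(11) — queue <11>
step 4: #3 deq() → 11 — queue <>
step 5: #5 enq(50) — queue <50>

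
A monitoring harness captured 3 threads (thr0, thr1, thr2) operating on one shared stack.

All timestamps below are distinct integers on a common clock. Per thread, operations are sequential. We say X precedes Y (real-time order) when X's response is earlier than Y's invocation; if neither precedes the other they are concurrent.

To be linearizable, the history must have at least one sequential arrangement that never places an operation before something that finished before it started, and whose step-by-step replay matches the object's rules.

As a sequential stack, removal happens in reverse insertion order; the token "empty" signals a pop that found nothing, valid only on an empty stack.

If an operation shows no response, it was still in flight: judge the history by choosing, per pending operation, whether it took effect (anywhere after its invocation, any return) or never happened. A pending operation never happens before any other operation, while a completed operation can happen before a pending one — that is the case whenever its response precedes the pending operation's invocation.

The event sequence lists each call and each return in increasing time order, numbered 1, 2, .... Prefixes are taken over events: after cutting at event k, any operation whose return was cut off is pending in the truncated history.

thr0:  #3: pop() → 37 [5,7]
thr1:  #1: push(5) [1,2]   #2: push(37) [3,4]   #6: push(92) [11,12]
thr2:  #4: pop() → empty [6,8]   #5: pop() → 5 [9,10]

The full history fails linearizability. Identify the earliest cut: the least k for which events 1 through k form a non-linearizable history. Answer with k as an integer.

8

events 1..7 are still linearizable — one witness is #1, #2, #3:
after step 1 (#1 push(5)): stack <5>
after step 2 (#2 push(37)): stack <5,37>
after step 3 (#3 pop() → 37): stack <5>
event 8 — #4's response, time 8 — after it, nothing linearizes
take #1, #2, #3, #4: step 4 already fails, because #4 pop() → empty cannot occur there
take #1, #2, #4, #3: step 3 already fails, because #4 pop() → empty cannot occur there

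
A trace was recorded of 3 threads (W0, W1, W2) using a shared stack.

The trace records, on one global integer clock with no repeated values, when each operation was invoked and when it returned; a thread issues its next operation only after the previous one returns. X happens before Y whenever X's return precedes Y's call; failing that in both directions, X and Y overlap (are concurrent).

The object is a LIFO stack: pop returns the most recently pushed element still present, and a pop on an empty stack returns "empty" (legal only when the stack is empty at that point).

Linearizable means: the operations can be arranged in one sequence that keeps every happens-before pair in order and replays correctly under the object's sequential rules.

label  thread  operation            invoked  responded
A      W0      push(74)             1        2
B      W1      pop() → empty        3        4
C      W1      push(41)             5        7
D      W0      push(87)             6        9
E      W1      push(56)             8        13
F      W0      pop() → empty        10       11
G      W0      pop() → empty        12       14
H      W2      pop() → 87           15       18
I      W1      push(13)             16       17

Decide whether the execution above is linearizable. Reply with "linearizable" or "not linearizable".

the violation lands at event 4, B's response at time 4: events 1..3 linearize, events 1..4 do not
the sole real-time-consistent order of 2 completed operations fails the stack replay
one such order, A, B, breaks at step 2 where B pop() → empty is illegal

not linearizable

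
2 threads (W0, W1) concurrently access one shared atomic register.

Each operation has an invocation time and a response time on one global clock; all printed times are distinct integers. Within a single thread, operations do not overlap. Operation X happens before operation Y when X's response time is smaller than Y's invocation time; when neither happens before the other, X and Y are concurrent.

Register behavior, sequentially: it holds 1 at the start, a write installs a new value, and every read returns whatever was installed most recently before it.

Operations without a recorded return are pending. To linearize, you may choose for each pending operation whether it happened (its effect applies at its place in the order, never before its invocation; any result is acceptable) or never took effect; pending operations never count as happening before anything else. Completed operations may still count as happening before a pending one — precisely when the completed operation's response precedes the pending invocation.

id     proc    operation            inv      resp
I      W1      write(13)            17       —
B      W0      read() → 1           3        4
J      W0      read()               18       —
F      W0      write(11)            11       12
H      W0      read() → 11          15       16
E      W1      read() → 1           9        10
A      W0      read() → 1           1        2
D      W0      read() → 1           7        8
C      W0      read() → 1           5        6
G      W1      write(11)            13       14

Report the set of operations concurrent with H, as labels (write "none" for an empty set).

none

concurrent with H ([15,16]): every op whose interval crosses 15..16
A [1,2]: before
B [3,4]: before
C [5,6]: before
D [7,8]: before
E [9,10]: before
F [11,12]: before
G [13,14]: before
I [17,…): after
J [18,…): after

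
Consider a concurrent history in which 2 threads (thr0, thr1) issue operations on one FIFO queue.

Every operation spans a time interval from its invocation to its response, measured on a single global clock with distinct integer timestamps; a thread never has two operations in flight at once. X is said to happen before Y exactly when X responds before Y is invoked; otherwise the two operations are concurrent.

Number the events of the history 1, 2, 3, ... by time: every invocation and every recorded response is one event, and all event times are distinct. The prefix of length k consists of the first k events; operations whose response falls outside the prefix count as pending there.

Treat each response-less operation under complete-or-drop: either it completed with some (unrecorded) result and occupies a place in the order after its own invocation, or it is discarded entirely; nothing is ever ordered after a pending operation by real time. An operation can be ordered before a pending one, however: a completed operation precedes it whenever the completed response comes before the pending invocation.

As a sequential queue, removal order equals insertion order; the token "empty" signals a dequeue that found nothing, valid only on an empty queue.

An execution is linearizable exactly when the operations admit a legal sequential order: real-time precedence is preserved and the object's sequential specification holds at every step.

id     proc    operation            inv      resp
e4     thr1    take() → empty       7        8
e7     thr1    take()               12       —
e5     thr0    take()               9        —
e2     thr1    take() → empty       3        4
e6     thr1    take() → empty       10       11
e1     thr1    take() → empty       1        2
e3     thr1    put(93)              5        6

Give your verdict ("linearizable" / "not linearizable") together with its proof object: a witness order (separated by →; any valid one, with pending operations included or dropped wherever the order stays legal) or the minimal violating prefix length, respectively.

the violation lands at event 8, e4's response at time 8: events 1..7 linearize, events 1..8 do not
exactly one order of the 4 completed ops respects real time; the FIFO queue replay fails
take e1, e2, e3, e4: step 4 already fails, because e4 take() → empty cannot occur there

not linearizable — minimal violating prefix: 8 events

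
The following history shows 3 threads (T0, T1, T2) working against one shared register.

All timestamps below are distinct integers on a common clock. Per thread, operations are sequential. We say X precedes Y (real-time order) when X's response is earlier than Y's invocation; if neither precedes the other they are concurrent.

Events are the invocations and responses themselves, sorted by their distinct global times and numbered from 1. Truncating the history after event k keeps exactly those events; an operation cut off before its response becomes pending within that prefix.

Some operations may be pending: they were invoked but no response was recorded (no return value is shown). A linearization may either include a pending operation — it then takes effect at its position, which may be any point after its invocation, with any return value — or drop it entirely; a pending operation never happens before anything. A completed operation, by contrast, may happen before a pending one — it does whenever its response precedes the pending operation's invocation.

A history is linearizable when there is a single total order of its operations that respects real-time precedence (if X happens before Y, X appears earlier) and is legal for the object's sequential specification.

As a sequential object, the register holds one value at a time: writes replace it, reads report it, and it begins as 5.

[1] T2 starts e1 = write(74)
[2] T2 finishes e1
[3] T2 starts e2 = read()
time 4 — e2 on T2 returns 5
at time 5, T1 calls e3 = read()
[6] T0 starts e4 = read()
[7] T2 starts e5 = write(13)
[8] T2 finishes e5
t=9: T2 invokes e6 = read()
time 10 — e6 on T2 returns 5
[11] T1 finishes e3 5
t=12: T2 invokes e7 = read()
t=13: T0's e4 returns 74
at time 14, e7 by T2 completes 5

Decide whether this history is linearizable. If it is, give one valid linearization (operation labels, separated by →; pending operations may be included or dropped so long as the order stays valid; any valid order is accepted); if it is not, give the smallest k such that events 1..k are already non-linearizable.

already the first 4 events (up to e2's response at time 4) admit no linearization; the first 3 still do
the completed operations (2 total) allow one real-time order; the register replay rejects it
e.g. e1, e2: illegal at step 2, since e2 read() → 5 cannot apply there

not linearizable — minimal violating prefix: 4 events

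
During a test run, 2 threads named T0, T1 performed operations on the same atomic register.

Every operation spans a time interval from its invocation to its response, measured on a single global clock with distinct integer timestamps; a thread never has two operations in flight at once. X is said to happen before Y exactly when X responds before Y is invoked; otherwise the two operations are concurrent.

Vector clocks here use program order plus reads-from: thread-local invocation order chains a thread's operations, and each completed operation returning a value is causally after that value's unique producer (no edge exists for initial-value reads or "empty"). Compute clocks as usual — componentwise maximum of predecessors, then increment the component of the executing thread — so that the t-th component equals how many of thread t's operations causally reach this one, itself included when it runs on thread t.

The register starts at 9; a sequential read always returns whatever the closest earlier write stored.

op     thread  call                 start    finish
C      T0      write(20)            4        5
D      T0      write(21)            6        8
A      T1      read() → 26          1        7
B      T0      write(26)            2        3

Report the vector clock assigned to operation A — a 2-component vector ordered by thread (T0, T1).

B (invocation 2): nothing precedes it; T0's component alone gives (1, 0)
A, invoked 1, takes VC(B)=(1, 0) under max, adds 1 for T1 → (1, 1)
C, invoked 4, takes VC(B)=(1, 0) under max, adds 1 for T0 → (2, 0)
D, invoked 6, takes VC(C)=(2, 0) under max, adds 1 for T0 → (3, 0)
target: VC(A) = (1, 1)

(1, 1)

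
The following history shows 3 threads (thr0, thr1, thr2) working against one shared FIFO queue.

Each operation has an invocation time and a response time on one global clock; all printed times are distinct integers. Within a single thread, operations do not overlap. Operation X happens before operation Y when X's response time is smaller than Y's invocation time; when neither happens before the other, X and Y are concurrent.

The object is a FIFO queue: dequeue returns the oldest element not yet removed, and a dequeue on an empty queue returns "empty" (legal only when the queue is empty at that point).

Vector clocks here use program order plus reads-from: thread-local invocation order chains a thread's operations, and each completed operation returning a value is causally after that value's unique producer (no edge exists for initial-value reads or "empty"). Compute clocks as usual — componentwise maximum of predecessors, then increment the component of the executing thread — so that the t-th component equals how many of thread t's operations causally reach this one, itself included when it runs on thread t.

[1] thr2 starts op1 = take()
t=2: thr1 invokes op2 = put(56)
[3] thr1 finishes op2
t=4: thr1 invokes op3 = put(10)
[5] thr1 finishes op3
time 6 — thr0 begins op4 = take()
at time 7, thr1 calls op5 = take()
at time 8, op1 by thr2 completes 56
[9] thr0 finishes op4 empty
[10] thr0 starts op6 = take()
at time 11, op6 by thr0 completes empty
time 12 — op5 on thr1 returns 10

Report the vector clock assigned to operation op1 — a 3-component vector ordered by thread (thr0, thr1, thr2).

VC(op2, invoked at 2): no causal predecessors; +1 on thr1 → (0, 1, 0)
VC(op4, invoked at 6): no causal predecessors; +1 on thr0 → (1, 0, 0)
merge at op1 (invoked 1): VC(op2)=(0, 1, 0), own-thread bump on thr2 → (0, 1, 1)
merge at op3 (invoked 4): VC(op2)=(0, 1, 0), own-thread bump on thr1 → (0, 2, 0)
merge at op6 (invoked 10): VC(op4)=(1, 0, 0), own-thread bump on thr0 → (2, 0, 0)
merge at op5 (invoked 7): VC(op3)=(0, 2, 0), own-thread bump on thr1 → (0, 3, 0)
target: VC(op1) = (0, 1, 1)

(0, 1, 1)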